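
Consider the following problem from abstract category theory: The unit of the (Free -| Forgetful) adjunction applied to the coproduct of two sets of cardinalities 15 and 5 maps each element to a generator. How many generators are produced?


The unit eta_X: X -> U(F(X)) of the Free-Forgetful adjunction
maps each element of X to a generator of F(X). For X = S + T (disjoint
union in Set), |S + T| = |S| + |T|.
Total mappings = 15 + 5 = 20.

20


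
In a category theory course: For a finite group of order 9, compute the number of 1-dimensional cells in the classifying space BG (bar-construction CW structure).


In the bar-construction CW model of BG, the n-cells are indexed by
n-tuples [g_1|...|g_n] of non-identity elements of G (degenerate
simplices with some g_i = e do not contribute cells), so there are
(|G| - 1)^n n-cells.
For dim = 1 with |G| = 9:
cells = (9 - 1)^1 = 8^1 = 8

8


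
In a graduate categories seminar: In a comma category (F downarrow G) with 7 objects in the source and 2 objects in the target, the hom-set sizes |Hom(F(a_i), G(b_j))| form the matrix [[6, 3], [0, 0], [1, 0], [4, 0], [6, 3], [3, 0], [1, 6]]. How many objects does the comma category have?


Objects of (F downarrow G) are triples (a, b, h: F(a)->G(b)).
The count equals the sum of all entries in the hom-matrix.
sum(row 0) = 9
sum(row 1) = 0
sum(row 2) = 1
sum(row 3) = 4
sum(row 4) = 9
sum(row 5) = 3
sum(row 6) = 7
Grand total = 33

33


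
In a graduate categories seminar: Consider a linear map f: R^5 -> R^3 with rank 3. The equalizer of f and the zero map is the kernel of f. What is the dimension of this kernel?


The equalizer of f and the zero map is ker(f).
By the rank-nullity theorem: dim(ker(f)) = dim(domain) - rank(f).
dim(ker(f)) = 5 - 3 = 2

2


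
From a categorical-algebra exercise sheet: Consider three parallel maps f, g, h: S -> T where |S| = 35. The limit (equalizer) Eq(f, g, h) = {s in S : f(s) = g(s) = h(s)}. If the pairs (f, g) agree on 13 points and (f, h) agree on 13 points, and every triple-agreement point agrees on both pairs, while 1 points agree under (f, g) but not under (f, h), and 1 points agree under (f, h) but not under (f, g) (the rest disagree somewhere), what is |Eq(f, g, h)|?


Eq(f, g, h) is the triple-agreement set: points in S where all three
maps take the same value. Using inclusion-exclusion on the pairwise data:
Pair (f, g) agrees on 13 points; pair (f, h) on 13 points.
Points agreeing under (f, g) but not (f, h) = 1; under (f, h) but not (f, g) = 1.
Triple-agreement = agreement-in-(f, g) minus points that agree under (f, g) but not (f, h):
|Eq(f, g, h)| = 13 - 1 = 12
(cross-check via (f, h): 13 - 1 = 12.)

12


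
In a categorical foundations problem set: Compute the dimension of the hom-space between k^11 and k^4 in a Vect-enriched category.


In Vect-enriched categories, Hom(k^n, k^m) is the space of m x n matrices.
dim(Hom(k^11, k^4)) = 4 * 11 = 44

44


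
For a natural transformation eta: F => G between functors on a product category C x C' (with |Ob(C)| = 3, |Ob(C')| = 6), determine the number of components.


A natural transformation eta: F => G assigns one component morphism per
object of the domain category.
The domain is the product category C x C', so
|Ob(C x C')| = |Ob(C)| * |Ob(C')| = 3 * 6 = 18.
Therefore eta has 18 component morphisms.

18


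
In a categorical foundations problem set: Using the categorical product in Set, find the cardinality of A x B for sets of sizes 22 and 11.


In Set, the product A x B is the Cartesian product.
By the universal property, |A x B| = |A| * |B|.
|A x B| = 22 * 11 = 242

242


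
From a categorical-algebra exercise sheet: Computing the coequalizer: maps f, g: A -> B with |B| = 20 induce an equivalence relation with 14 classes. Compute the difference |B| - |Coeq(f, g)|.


The coequalizer Coeq(f, g) = B / ~ has one element per equivalence class.
|B| = 20, |Coeq(f, g)| = 14.
|B| - |Coeq(f, g)| = 20 - 14 = 6.

6


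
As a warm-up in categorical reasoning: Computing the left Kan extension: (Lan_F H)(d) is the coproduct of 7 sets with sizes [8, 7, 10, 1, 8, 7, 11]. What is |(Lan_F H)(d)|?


Pointwise, the left Kan extension (Lan_F H)(d) is the colimit, indexed
by the comma category (F downarrow d), of H composed with the
projection (F downarrow d) -> C. Here that colimit is given
as a coproduct (disjoint union) of sets, so its cardinality is the
sum of the sizes of the summands.
Coproduct of sets with sizes: 8 + 7 + 10 + 1 + 8 + 7 + 11
= 52

52


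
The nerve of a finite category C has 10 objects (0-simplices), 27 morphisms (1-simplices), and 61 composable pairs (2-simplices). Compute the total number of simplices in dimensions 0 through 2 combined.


The 2-skeleton of the nerve N(C) consists of simplices in dimensions 0, 1, 2:
  |N(C)_0| = 10 (objects)
  |N(C)_1| = 27 (morphisms)
  |N(C)_2| = 61 (composable pairs)
Total = 10 + 27 + 61 = 98

98


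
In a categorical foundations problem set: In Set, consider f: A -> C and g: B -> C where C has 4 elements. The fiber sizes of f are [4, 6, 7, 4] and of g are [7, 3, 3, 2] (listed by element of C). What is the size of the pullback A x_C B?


The pullback A x_C B consists of pairs (a, b) with f(a) = g(b).
For each element c in C, the fiber product has |f^-1(c)| * |g^-1(c)| elements.
Summing over C: 4 * 7 + 6 * 3 + 7 * 3 + 4 * 2
= 28 + 18 + 21 + 8 = 75

75


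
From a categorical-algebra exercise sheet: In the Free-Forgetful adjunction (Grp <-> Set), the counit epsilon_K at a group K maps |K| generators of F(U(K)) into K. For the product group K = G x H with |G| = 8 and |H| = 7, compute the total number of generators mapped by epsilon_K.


The counit epsilon_K: F(U(K)) -> K of the Free-Forgetful adjunction
maps |K| generators of F(U(K)) into K. For K = G x H (the product group),
|G x H| = |G| * |H|.
Total generators mapped = 8 * 7 = 56.

56


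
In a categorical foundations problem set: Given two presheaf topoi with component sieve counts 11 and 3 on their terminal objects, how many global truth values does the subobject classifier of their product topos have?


In a product of presheaf topoi E_1 x E_2, the subobject classifier
is Omega = Omega_1 x Omega_2 (componentwise), so
|Omega(top)| = |Omega_1(top_1)| * |Omega_2(top_2)|.
= 11 * 3 = 33.

33


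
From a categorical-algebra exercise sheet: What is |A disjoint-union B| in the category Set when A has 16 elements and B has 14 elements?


In Set, the coproduct A + B is the disjoint union.
|A + B| = |A| + |B| = 16 + 14 = 30

30


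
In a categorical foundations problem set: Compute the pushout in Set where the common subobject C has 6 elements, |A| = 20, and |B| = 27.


The pushout A +_C B identifies the images of C in A and B.
|A +_C B| = |A| + |B| - |C| (for injections).
= 20 + 27 - 6 = 41

41


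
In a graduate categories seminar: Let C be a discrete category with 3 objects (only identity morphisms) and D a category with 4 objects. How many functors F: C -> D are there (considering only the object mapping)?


A functor from a discrete category C to D is determined by
where each object maps. Each of the 3 objects of C can map
to any of the 4 objects of D independently.
Number of functors = 4^3 = 64

64


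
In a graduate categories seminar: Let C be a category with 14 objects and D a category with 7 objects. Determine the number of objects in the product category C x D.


The product category C x D has objects that are pairs (c, d).
Number of pairs = |Ob(C)| * |Ob(D)| = 14 * 7 = 98

98


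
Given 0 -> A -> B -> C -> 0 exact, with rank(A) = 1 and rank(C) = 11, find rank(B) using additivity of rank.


For a short exact sequence 0 -> A -> B -> C -> 0,
rank is additive: rank(B) = rank(A) + rank(C).
rank(B) = 1 + 11 = 12

12


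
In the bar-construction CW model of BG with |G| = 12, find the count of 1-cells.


In the bar-construction CW model of BG, the n-cells are indexed by
n-tuples [g_1|...|g_n] of non-identity elements of G (degenerate
simplices with some g_i = e do not contribute cells), so there are
(|G| - 1)^n n-cells.
For dim = 1 with |G| = 12:
cells = (12 - 1)^1 = 11^1 = 11

11


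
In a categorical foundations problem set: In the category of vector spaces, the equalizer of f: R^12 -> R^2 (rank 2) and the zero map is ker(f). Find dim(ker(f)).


The equalizer of f and the zero map is ker(f).
By the rank-nullity theorem: dim(ker(f)) = dim(domain) - rank(f).
dim(ker(f)) = 12 - 2 = 10

10


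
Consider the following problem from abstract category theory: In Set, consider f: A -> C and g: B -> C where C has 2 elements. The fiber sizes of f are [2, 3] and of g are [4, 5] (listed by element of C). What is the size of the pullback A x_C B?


The pullback A x_C B consists of pairs (a, b) with f(a) = g(b).
For each element c in C, the fiber product has |f^-1(c)| * |g^-1(c)| elements.
Summing over C: 2 * 4 + 3 * 5
= 8 + 15 = 23

23


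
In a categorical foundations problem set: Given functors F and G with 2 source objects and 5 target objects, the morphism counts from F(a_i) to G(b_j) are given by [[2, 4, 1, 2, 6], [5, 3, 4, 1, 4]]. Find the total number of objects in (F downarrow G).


Objects of (F downarrow G) are triples (a, b, h: F(a)->G(b)).
The count equals the sum of all entries in the hom-matrix.
sum(row 0) = 15
sum(row 1) = 17
Grand total = 32

32


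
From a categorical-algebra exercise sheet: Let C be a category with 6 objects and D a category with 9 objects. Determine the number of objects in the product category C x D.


The product category C x D has objects that are pairs (c, d).
Number of pairs = |Ob(C)| * |Ob(D)| = 6 * 9 = 54

54


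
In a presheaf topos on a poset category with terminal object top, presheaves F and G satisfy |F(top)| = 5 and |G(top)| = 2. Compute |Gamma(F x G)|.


Global sections of a presheaf on a poset with terminal top satisfy
Gamma(H) ~ H(top). Presheaves admit pointwise products, so
(F x G)(top) = F(top) x G(top) (Cartesian product).
|Gamma(F x G)| = |F(top)| * |G(top)| = 5 * 2 = 10.

10


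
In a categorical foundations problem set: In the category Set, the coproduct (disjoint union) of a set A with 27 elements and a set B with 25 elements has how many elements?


In Set, the coproduct A + B is the disjoint union.
|A + B| = |A| + |B| = 27 + 25 = 52

52


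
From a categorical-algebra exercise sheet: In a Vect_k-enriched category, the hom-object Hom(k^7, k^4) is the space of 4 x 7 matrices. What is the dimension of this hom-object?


In Vect-enriched categories, Hom(k^n, k^m) is the space of m x n matrices.
dim(Hom(k^7, k^4)) = 4 * 7 = 28

28


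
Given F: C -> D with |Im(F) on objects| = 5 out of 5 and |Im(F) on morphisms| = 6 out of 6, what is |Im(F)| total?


The image of F consists of distinct objects and distinct morphisms.
|Im(F)| on objects = 5
|Im(F)| on morphisms = 6
Total image cardinality = 5 + 6 = 11

11


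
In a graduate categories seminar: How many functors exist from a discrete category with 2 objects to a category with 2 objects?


A functor from a discrete category C to D is determined by
where each object maps. Each of the 2 objects of C can map
to any of the 2 objects of D independently.
Number of functors = 2^2 = 4

4


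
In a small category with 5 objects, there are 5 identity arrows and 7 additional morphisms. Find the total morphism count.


Each object has an identity morphism, giving 5 identities.
Adding the 7 non-identity morphisms:
Total = 5 + 7 = 12

12


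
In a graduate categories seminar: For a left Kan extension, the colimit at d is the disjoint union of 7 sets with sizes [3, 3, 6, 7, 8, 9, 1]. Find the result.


Pointwise, the left Kan extension (Lan_F H)(d) is the colimit, indexed
by the comma category (F downarrow d), of H composed with the
projection (F downarrow d) -> C. Here that colimit is given
as a coproduct (disjoint union) of sets, so its cardinality is the
sum of the sizes of the summands.
Coproduct of sets with sizes: 3 + 3 + 6 + 7 + 8 + 9 + 1
= 37

37


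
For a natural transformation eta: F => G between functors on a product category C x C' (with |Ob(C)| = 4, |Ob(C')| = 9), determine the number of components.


A natural transformation eta: F => G assigns one component morphism per
object of the domain category.
The domain is the product category C x C', so
|Ob(C x C')| = |Ob(C)| * |Ob(C')| = 4 * 9 = 36.
Therefore eta has 36 component morphisms.

36


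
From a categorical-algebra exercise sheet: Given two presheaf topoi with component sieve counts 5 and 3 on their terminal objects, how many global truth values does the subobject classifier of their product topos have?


In a product of presheaf topoi E_1 x E_2, the subobject classifier
is Omega = Omega_1 x Omega_2 (componentwise), so
|Omega(top)| = |Omega_1(top_1)| * |Omega_2(top_2)|.
= 5 * 3 = 15.

15


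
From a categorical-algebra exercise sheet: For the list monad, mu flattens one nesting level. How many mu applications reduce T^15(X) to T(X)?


Each application of mu: T^2 -> T removes one layer of nesting.
Starting at depth 15 (i.e., T^15(X)), we need to reach T(X).
Number of mu applications = 15 - 1 = 14

14


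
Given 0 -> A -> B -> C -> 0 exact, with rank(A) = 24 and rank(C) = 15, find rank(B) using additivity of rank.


For a short exact sequence 0 -> A -> B -> C -> 0,
rank is additive: rank(B) = rank(A) + rank(C).
rank(B) = 24 + 15 = 39

39


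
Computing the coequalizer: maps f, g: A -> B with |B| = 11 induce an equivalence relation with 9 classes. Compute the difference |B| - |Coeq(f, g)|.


The coequalizer Coeq(f, g) = B / ~ has one element per equivalence class.
|B| = 11, |Coeq(f, g)| = 9.
|B| - |Coeq(f, g)| = 11 - 9 = 2.

2


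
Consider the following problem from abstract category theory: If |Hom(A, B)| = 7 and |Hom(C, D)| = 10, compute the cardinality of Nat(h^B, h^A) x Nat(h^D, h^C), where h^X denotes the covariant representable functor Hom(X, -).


By the Yoneda lemma, Nat(h^B, h^A) is isomorphic to Hom(A, B),
so |Nat(h^B, h^A)| = |Hom(A, B)| and |Nat(h^D, h^C)| = |Hom(C, D)|.
|Hom(A, B)| = 7, |Hom(C, D)| = 10.
|Nat(h^B, h^A) x Nat(h^D, h^C)| = 7 * 10 = 70

70


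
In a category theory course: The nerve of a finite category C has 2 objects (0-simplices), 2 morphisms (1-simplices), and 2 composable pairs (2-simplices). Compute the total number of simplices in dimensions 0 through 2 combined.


The 2-skeleton of the nerve N(C) consists of simplices in dimensions 0, 1, 2:
  |N(C)_0| = 2 (objects)
  |N(C)_1| = 2 (morphisms)
  |N(C)_2| = 2 (composable pairs)
Total = 2 + 2 + 2 = 6

6


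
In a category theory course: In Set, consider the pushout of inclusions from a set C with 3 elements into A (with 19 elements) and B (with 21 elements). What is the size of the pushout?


The pushout A +_C B identifies the images of C in A and B.
|A +_C B| = |A| + |B| - |C| (for injections).
= 19 + 21 - 3 = 37

37


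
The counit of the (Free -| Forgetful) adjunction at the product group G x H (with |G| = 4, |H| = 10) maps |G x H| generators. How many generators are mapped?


The counit epsilon_K: F(U(K)) -> K of the Free-Forgetful adjunction
maps |K| generators of F(U(K)) into K. For K = G x H (the product group),
|G x H| = |G| * |H|.
Total generators mapped = 4 * 10 = 40.

40


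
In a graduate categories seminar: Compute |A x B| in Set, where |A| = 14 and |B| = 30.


In Set, the product A x B is the Cartesian product.
By the universal property, |A x B| = |A| * |B|.
|A x B| = 14 * 30 = 420

420


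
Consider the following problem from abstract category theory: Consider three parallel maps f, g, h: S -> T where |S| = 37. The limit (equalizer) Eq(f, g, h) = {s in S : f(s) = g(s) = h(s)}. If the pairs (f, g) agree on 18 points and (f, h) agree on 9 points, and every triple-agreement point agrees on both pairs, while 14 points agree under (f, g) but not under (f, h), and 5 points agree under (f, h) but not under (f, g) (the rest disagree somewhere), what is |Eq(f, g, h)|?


Eq(f, g, h) is the triple-agreement set: points in S where all three
maps take the same value. Using inclusion-exclusion on the pairwise data:
Pair (f, g) agrees on 18 points; pair (f, h) on 9 points.
Points agreeing under (f, g) but not (f, h) = 14; under (f, h) but not (f, g) = 5.
Triple-agreement = agreement-in-(f, g) minus points that agree under (f, g) but not (f, h):
|Eq(f, g, h)| = 18 - 14 = 4
(cross-check via (f, h): 9 - 5 = 4.)

4


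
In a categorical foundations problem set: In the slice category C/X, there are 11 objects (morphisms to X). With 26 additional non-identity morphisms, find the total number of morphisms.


In the slice category C/X, objects are morphisms to X.
Identity morphisms: 11 (one per object of C/X).
Non-identity morphisms: 26.
Total = 11 + 26 = 37

37


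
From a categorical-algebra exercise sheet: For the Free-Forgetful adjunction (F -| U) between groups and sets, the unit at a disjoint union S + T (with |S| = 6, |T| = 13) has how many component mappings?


The unit eta_X: X -> U(F(X)) of the Free-Forgetful adjunction
maps each element of X to a generator of F(X). For X = S + T (disjoint
union in Set), |S + T| = |S| + |T|.
Total mappings = 6 + 13 = 19.

19


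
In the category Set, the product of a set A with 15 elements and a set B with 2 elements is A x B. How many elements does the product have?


In Set, the product A x B is the Cartesian product.
By the universal property, |A x B| = |A| * |B|.
|A x B| = 15 * 2 = 30

30


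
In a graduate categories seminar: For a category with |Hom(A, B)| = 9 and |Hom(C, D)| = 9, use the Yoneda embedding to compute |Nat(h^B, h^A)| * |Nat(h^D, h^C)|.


By the Yoneda lemma, Nat(h^B, h^A) is isomorphic to Hom(A, B),
so |Nat(h^B, h^A)| = |Hom(A, B)| and |Nat(h^D, h^C)| = |Hom(C, D)|.
|Hom(A, B)| = 9, |Hom(C, D)| = 9.
|Nat(h^B, h^A) x Nat(h^D, h^C)| = 9 * 9 = 81

81


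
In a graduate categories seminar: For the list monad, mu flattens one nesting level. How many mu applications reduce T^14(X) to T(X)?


Each application of mu: T^2 -> T removes one layer of nesting.
Starting at depth 14 (i.e., T^14(X)), we need to reach T(X).
Number of mu applications = 14 - 1 = 13

13


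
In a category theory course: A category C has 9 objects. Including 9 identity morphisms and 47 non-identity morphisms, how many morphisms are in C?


Each object has an identity morphism, giving 9 identities.
Adding the 47 non-identity morphisms:
Total = 9 + 47 = 56

56


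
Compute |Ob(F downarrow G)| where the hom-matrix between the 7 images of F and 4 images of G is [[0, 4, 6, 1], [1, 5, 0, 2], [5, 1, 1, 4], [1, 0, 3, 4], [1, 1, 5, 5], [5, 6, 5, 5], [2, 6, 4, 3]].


Objects of (F downarrow G) are triples (a, b, h: F(a)->G(b)).
The count equals the sum of all entries in the hom-matrix.
sum(row 0) = 11
sum(row 1) = 8
sum(row 2) = 11
sum(row 3) = 8
sum(row 4) = 12
sum(row 5) = 21
sum(row 6) = 15
Grand total = 86

86


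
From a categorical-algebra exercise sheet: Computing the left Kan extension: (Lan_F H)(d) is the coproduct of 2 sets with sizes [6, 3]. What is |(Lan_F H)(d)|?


Pointwise, the left Kan extension (Lan_F H)(d) is the colimit, indexed
by the comma category (F downarrow d), of H composed with the
projection (F downarrow d) -> C. Here that colimit is given
as a coproduct (disjoint union) of sets, so its cardinality is the
sum of the sizes of the summands.
Coproduct of sets with sizes: 6 + 3
= 9

9


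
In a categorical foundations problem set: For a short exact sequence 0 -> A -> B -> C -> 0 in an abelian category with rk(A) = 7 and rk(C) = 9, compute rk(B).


For a short exact sequence 0 -> A -> B -> C -> 0,
rank is additive: rank(B) = rank(A) + rank(C).
rank(B) = 7 + 9 = 16

16


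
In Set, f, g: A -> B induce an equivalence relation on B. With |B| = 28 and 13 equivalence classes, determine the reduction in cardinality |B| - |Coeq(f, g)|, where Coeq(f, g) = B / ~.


The coequalizer Coeq(f, g) = B / ~ has one element per equivalence class.
|B| = 28, |Coeq(f, g)| = 13.
|B| - |Coeq(f, g)| = 28 - 13 = 15.

15


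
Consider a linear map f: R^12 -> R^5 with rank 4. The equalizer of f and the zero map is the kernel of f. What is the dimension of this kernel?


The equalizer of f and the zero map is ker(f).
By the rank-nullity theorem: dim(ker(f)) = dim(domain) - rank(f).
dim(ker(f)) = 12 - 4 = 8

8


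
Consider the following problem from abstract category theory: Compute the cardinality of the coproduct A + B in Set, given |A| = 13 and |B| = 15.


In Set, the coproduct A + B is the disjoint union.
|A + B| = |A| + |B| = 13 + 15 = 28

28


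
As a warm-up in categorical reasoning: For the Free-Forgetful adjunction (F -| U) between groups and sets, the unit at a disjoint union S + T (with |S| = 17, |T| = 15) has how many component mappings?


The unit eta_X: X -> U(F(X)) of the Free-Forgetful adjunction
maps each element of X to a generator of F(X). For X = S + T (disjoint
union in Set), |S + T| = |S| + |T|.
Total mappings = 17 + 15 = 32.

32


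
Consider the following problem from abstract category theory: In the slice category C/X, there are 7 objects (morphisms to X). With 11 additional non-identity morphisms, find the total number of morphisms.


In the slice category C/X, objects are morphisms to X.
Identity morphisms: 7 (one per object of C/X).
Non-identity morphisms: 11.
Total = 7 + 11 = 18

18


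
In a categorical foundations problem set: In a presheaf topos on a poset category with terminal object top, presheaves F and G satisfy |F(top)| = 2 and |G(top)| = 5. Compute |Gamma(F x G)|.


Global sections of a presheaf on a poset with terminal top satisfy
Gamma(H) ~ H(top). Presheaves admit pointwise products, so
(F x G)(top) = F(top) x G(top) (Cartesian product).
|Gamma(F x G)| = |F(top)| * |G(top)| = 2 * 5 = 10.

10


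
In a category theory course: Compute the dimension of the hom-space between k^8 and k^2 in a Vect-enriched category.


In Vect-enriched categories, Hom(k^n, k^m) is the space of m x n matrices.
dim(Hom(k^8, k^2)) = 2 * 8 = 16

16


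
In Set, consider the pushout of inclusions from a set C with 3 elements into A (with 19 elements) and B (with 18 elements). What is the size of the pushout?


The pushout A +_C B identifies the images of C in A and B.
|A +_C B| = |A| + |B| - |C| (for injections).
= 19 + 18 - 3 = 34

34


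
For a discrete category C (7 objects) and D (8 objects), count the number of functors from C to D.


A functor from a discrete category C to D is determined by
where each object maps. Each of the 7 objects of C can map
to any of the 8 objects of D independently.
Number of functors = 8^7 = 2097152

2097152


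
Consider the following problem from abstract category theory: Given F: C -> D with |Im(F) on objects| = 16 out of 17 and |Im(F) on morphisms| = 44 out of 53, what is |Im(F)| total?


The image of F consists of distinct objects and distinct morphisms.
|Im(F)| on objects = 16
|Im(F)| on morphisms = 44
Total image cardinality = 16 + 44 = 60

60


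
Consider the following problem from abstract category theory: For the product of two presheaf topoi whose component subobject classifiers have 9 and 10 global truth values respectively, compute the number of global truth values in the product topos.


In a product of presheaf topoi E_1 x E_2, the subobject classifier
is Omega = Omega_1 x Omega_2 (componentwise), so
|Omega(top)| = |Omega_1(top_1)| * |Omega_2(top_2)|.
= 9 * 10 = 90.

90


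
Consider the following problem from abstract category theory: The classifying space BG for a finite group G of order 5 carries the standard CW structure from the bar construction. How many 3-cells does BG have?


In the bar-construction CW model of BG, the n-cells are indexed by
n-tuples [g_1|...|g_n] of non-identity elements of G (degenerate
simplices with some g_i = e do not contribute cells), so there are
(|G| - 1)^n n-cells.
For dim = 3 with |G| = 5:
cells = (5 - 1)^3 = 4^3 = 64

64


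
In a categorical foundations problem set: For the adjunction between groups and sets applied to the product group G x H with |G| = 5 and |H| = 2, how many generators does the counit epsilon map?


The counit epsilon_K: F(U(K)) -> K of the Free-Forgetful adjunction
maps |K| generators of F(U(K)) into K. For K = G x H (the product group),
|G x H| = |G| * |H|.
Total generators mapped = 5 * 2 = 10.

10


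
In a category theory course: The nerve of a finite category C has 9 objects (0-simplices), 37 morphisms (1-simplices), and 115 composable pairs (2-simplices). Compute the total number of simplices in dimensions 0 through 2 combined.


The 2-skeleton of the nerve N(C) consists of simplices in dimensions 0, 1, 2:
  |N(C)_0| = 9 (objects)
  |N(C)_1| = 37 (morphisms)
  |N(C)_2| = 115 (composable pairs)
Total = 9 + 37 + 115 = 161

161


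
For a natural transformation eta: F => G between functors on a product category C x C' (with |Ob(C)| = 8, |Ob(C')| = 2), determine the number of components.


A natural transformation eta: F => G assigns one component morphism per
object of the domain category.
The domain is the product category C x C', so
|Ob(C x C')| = |Ob(C)| * |Ob(C')| = 8 * 2 = 16.
Therefore eta has 16 component morphisms.

16


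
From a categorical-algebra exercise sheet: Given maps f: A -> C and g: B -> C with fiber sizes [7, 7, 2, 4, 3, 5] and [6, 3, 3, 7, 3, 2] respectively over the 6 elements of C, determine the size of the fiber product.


The pullback A x_C B consists of pairs (a, b) with f(a) = g(b).
For each element c in C, the fiber product has |f^-1(c)| * |g^-1(c)| elements.
Summing over C: 7 * 6 + 7 * 3 + 2 * 3 + 4 * 7 + 3 * 3 + 5 * 2
= 42 + 21 + 6 + 28 + 9 + 10 = 116

116


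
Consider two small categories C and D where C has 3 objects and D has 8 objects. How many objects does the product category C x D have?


The product category C x D has objects that are pairs (c, d).
Number of pairs = |Ob(C)| * |Ob(D)| = 3 * 8 = 24

24


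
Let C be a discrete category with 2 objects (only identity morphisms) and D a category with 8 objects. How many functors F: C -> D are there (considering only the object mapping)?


A functor from a discrete category C to D is determined by
where each object maps. Each of the 2 objects of C can map
to any of the 8 objects of D independently.
Number of functors = 8^2 = 64

64


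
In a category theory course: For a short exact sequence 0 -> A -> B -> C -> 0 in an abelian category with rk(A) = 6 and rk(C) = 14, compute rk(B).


For a short exact sequence 0 -> A -> B -> C -> 0,
rank is additive: rank(B) = rank(A) + rank(C).
rank(B) = 6 + 14 = 20

20


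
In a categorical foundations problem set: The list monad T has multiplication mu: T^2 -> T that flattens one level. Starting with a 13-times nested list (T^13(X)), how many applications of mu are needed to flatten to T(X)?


Each application of mu: T^2 -> T removes one layer of nesting.
Starting at depth 13 (i.e., T^13(X)), we need to reach T(X).
Number of mu applications = 13 - 1 = 12

12


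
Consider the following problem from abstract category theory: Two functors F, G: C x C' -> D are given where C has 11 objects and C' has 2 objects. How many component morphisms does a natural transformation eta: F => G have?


A natural transformation eta: F => G assigns one component morphism per
object of the domain category.
The domain is the product category C x C', so
|Ob(C x C')| = |Ob(C)| * |Ob(C')| = 11 * 2 = 22.
Therefore eta has 22 component morphisms.

22


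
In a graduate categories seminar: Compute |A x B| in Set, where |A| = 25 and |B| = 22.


In Set, the product A x B is the Cartesian product.
By the universal property, |A x B| = |A| * |B|.
|A x B| = 25 * 22 = 550

550


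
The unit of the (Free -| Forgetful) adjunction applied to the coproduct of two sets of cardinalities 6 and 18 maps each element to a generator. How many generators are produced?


The unit eta_X: X -> U(F(X)) of the Free-Forgetful adjunction
maps each element of X to a generator of F(X). For X = S + T (disjoint
union in Set), |S + T| = |S| + |T|.
Total mappings = 6 + 18 = 24.

24


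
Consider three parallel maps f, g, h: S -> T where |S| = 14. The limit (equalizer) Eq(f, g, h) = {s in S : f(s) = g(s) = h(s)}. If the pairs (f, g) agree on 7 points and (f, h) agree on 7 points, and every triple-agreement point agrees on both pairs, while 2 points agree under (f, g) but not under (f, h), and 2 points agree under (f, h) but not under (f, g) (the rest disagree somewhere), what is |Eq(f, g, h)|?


Eq(f, g, h) is the triple-agreement set: points in S where all three
maps take the same value. Using inclusion-exclusion on the pairwise data:
Pair (f, g) agrees on 7 points; pair (f, h) on 7 points.
Points agreeing under (f, g) but not (f, h) = 2; under (f, h) but not (f, g) = 2.
Triple-agreement = agreement-in-(f, g) minus points that agree under (f, g) but not (f, h):
|Eq(f, g, h)| = 7 - 2 = 5
(cross-check via (f, h): 7 - 2 = 5.)

5


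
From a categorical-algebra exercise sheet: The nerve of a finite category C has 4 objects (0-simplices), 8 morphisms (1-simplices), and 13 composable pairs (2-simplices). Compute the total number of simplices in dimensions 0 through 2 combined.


The 2-skeleton of the nerve N(C) consists of simplices in dimensions 0, 1, 2:
  |N(C)_0| = 4 (objects)
  |N(C)_1| = 8 (morphisms)
  |N(C)_2| = 13 (composable pairs)
Total = 4 + 8 + 13 = 25

25


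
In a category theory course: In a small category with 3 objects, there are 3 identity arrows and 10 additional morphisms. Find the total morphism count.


Each object has an identity morphism, giving 3 identities.
Adding the 10 non-identity morphisms:
Total = 3 + 10 = 13

13


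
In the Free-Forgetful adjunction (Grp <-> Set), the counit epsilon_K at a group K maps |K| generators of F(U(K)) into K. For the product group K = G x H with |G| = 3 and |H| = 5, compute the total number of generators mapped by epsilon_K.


The counit epsilon_K: F(U(K)) -> K of the Free-Forgetful adjunction
maps |K| generators of F(U(K)) into K. For K = G x H (the product group),
|G x H| = |G| * |H|.
Total generators mapped = 3 * 5 = 15.

15


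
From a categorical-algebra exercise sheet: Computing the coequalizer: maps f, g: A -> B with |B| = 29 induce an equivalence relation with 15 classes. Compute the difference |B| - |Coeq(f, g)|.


The coequalizer Coeq(f, g) = B / ~ has one element per equivalence class.
|B| = 29, |Coeq(f, g)| = 15.
|B| - |Coeq(f, g)| = 29 - 15 = 14.

14


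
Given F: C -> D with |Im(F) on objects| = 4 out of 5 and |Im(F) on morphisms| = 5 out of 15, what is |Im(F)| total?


The image of F consists of distinct objects and distinct morphisms.
|Im(F)| on objects = 4
|Im(F)| on morphisms = 5
Total image cardinality = 4 + 5 = 9

9


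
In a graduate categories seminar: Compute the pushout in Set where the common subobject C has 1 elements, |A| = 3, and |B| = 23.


The pushout A +_C B identifies the images of C in A and B.
|A +_C B| = |A| + |B| - |C| (for injections).
= 3 + 23 - 1 = 25

25


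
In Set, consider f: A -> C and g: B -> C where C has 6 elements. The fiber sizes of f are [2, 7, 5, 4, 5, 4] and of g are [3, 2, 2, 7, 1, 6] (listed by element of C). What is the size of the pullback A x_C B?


The pullback A x_C B consists of pairs (a, b) with f(a) = g(b).
For each element c in C, the fiber product has |f^-1(c)| * |g^-1(c)| elements.
Summing over C: 2 * 3 + 7 * 2 + 5 * 2 + 4 * 7 + 5 * 1 + 4 * 6
= 6 + 14 + 10 + 28 + 5 + 24 = 87

87


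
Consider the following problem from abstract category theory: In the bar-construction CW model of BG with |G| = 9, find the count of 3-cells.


In the bar-construction CW model of BG, the n-cells are indexed by
n-tuples [g_1|...|g_n] of non-identity elements of G (degenerate
simplices with some g_i = e do not contribute cells), so there are
(|G| - 1)^n n-cells.
For dim = 3 with |G| = 9:
cells = (9 - 1)^3 = 8^3 = 512

512


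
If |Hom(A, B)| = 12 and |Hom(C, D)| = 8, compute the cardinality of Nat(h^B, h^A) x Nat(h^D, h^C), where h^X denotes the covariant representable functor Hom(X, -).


By the Yoneda lemma, Nat(h^B, h^A) is isomorphic to Hom(A, B),
so |Nat(h^B, h^A)| = |Hom(A, B)| and |Nat(h^D, h^C)| = |Hom(C, D)|.
|Hom(A, B)| = 12, |Hom(C, D)| = 8.
|Nat(h^B, h^A) x Nat(h^D, h^C)| = 12 * 8 = 96

96


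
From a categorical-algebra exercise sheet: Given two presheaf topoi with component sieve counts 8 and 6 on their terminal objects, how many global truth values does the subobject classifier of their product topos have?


In a product of presheaf topoi E_1 x E_2, the subobject classifier
is Omega = Omega_1 x Omega_2 (componentwise), so
|Omega(top)| = |Omega_1(top_1)| * |Omega_2(top_2)|.
= 8 * 6 = 48.

48


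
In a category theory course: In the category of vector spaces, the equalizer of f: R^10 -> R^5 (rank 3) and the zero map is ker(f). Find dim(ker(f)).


The equalizer of f and the zero map is ker(f).
By the rank-nullity theorem: dim(ker(f)) = dim(domain) - rank(f).
dim(ker(f)) = 10 - 3 = 7

7


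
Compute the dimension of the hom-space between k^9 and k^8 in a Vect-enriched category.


In Vect-enriched categories, Hom(k^n, k^m) is the space of m x n matrices.
dim(Hom(k^9, k^8)) = 8 * 9 = 72

72


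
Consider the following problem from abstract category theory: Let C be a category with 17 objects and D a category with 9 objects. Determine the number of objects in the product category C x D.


The product category C x D has objects that are pairs (c, d).
Number of pairs = |Ob(C)| * |Ob(D)| = 17 * 9 = 153

153


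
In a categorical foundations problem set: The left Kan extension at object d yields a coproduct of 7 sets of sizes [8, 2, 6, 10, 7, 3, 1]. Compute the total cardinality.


Pointwise, the left Kan extension (Lan_F H)(d) is the colimit, indexed
by the comma category (F downarrow d), of H composed with the
projection (F downarrow d) -> C. Here that colimit is given
as a coproduct (disjoint union) of sets, so its cardinality is the
sum of the sizes of the summands.
Coproduct of sets with sizes: 8 + 2 + 6 + 10 + 7 + 3 + 1
= 37

37


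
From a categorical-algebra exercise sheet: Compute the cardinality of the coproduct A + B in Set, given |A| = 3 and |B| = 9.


In Set, the coproduct A + B is the disjoint union.
|A + B| = |A| + |B| = 3 + 9 = 12

12


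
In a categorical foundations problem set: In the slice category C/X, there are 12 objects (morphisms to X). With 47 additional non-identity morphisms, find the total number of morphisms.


In the slice category C/X, objects are morphisms to X.
Identity morphisms: 12 (one per object of C/X).
Non-identity morphisms: 47.
Total = 12 + 47 = 59

59


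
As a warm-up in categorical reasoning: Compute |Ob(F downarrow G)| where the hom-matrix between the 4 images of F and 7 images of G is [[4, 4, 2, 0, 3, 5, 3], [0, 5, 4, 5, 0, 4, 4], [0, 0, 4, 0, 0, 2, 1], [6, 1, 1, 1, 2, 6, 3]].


Objects of (F downarrow G) are triples (a, b, h: F(a)->G(b)).
The count equals the sum of all entries in the hom-matrix.
sum(row 0) = 21
sum(row 1) = 22
sum(row 2) = 7
sum(row 3) = 20
Grand total = 70

70


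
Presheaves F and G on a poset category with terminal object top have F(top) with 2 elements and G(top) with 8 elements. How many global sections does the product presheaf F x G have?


Global sections of a presheaf on a poset with terminal top satisfy
Gamma(H) ~ H(top). Presheaves admit pointwise products, so
(F x G)(top) = F(top) x G(top) (Cartesian product).
|Gamma(F x G)| = |F(top)| * |G(top)| = 2 * 8 = 16.

16


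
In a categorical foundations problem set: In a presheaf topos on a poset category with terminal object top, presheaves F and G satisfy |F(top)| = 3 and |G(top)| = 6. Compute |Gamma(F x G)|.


Global sections of a presheaf on a poset with terminal top satisfy
Gamma(H) ~ H(top). Presheaves admit pointwise products, so
(F x G)(top) = F(top) x G(top) (Cartesian product).
|Gamma(F x G)| = |F(top)| * |G(top)| = 3 * 6 = 18.

18


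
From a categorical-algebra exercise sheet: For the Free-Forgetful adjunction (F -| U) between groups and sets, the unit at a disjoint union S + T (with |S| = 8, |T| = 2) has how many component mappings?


The unit eta_X: X -> U(F(X)) of the Free-Forgetful adjunction
maps each element of X to a generator of F(X). For X = S + T (disjoint
union in Set), |S + T| = |S| + |T|.
Total mappings = 8 + 2 = 10.

10


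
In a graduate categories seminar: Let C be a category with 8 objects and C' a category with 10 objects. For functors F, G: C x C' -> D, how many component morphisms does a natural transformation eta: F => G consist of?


A natural transformation eta: F => G assigns one component morphism per
object of the domain category.
The domain is the product category C x C', so
|Ob(C x C')| = |Ob(C)| * |Ob(C')| = 8 * 10 = 80.
Therefore eta has 80 component morphisms.

80


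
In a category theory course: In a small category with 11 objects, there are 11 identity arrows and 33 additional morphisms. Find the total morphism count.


Each object has an identity morphism, giving 11 identities.
Adding the 33 non-identity morphisms:
Total = 11 + 33 = 44

44


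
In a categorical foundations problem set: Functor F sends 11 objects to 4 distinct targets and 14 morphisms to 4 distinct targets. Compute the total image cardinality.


The image of F consists of distinct objects and distinct morphisms.
|Im(F)| on objects = 4
|Im(F)| on morphisms = 4
Total image cardinality = 4 + 4 = 8

8


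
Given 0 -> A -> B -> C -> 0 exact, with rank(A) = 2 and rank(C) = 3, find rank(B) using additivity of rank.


For a short exact sequence 0 -> A -> B -> C -> 0,
rank is additive: rank(B) = rank(A) + rank(C).
rank(B) = 2 + 3 = 5

5


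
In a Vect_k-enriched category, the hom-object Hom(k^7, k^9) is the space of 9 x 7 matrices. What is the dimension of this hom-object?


In Vect-enriched categories, Hom(k^n, k^m) is the space of m x n matrices.
dim(Hom(k^7, k^9)) = 9 * 7 = 63

63


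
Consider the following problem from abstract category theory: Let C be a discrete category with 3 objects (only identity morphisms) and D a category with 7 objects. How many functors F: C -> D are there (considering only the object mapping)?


A functor from a discrete category C to D is determined by
where each object maps. Each of the 3 objects of C can map
to any of the 7 objects of D independently.
Number of functors = 7^3 = 343

343


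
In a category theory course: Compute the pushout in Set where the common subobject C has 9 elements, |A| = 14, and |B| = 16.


The pushout A +_C B identifies the images of C in A and B.
|A +_C B| = |A| + |B| - |C| (for injections).
= 14 + 16 - 9 = 21

21


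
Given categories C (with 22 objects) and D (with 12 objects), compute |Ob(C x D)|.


The product category C x D has objects that are pairs (c, d).
Number of pairs = |Ob(C)| * |Ob(D)| = 22 * 12 = 264

264


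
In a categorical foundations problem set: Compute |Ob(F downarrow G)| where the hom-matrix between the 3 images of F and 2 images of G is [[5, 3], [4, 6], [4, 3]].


Objects of (F downarrow G) are triples (a, b, h: F(a)->G(b)).
The count equals the sum of all entries in the hom-matrix.
sum(row 0) = 8
sum(row 1) = 10
sum(row 2) = 7
Grand total = 25

25


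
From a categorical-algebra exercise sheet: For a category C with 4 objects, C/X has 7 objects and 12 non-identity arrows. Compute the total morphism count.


In the slice category C/X, objects are morphisms to X.
Identity morphisms: 7 (one per object of C/X).
Non-identity morphisms: 12.
Total = 7 + 12 = 19

19


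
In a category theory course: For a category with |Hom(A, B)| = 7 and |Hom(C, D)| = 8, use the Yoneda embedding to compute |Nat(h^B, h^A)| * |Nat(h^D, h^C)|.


By the Yoneda lemma, Nat(h^B, h^A) is isomorphic to Hom(A, B),
so |Nat(h^B, h^A)| = |Hom(A, B)| and |Nat(h^D, h^C)| = |Hom(C, D)|.
|Hom(A, B)| = 7, |Hom(C, D)| = 8.
|Nat(h^B, h^A) x Nat(h^D, h^C)| = 7 * 8 = 56

56
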